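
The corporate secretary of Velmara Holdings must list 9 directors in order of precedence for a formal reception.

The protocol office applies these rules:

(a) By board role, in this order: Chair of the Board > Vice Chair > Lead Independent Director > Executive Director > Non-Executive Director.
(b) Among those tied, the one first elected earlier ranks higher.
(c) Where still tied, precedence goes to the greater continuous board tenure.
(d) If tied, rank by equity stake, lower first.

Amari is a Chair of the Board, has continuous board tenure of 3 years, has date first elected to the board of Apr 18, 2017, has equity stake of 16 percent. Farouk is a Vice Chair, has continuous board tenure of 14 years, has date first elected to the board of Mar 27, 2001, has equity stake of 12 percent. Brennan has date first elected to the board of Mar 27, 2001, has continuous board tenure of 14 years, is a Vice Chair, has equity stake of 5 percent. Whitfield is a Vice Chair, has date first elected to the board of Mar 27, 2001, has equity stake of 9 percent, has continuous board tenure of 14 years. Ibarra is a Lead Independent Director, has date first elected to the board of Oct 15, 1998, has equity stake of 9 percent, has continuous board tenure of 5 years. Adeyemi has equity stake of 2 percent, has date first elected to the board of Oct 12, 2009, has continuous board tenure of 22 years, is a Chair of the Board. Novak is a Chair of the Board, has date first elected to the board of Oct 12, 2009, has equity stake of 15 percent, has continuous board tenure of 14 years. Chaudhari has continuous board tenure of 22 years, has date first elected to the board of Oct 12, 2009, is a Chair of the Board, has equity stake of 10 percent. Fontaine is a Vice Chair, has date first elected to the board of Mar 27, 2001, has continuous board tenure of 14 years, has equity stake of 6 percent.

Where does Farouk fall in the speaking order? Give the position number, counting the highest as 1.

8

By board role: Adeyemi, Chaudhari, Novak and Amari (Chair of the Board); then Brennan, Fontaine, Whitfield and Farouk (Vice Chair); then Ibarra (Lead Independent Director).
Among Adeyemi, Chaudhari, Novak and Amari, by date first elected to the board (earlier first): Adeyemi, Chaudhari and Novak (Oct 12, 2009) before Amari (Apr 18, 2017).
Among Adeyemi, Chaudhari and Novak, by continuous board tenure (higher first): Adeyemi and Chaudhari (22 years) before Novak (14 years).
Among Adeyemi and Chaudhari, by equity stake (lower first): Adeyemi (2 percent) before Chaudhari (10 percent).
Brennan, Fontaine, Whitfield and Farouk all have date first elected to the board Mar 27, 2001, so the next rule applies.
Brennan, Fontaine, Whitfield and Farouk all have continuous board tenure 14 years, so the next rule applies.
Among Brennan, Fontaine, Whitfield and Farouk, by equity stake (lower first): Brennan (5 percent) before Fontaine (6 percent) before Whitfield (9 percent) before Farouk (12 percent).
Order: Adeyemi, Chaudhari, Novak, Amari, Brennan, Fontaine, Whitfield, Farouk, Ibarra. So position 8.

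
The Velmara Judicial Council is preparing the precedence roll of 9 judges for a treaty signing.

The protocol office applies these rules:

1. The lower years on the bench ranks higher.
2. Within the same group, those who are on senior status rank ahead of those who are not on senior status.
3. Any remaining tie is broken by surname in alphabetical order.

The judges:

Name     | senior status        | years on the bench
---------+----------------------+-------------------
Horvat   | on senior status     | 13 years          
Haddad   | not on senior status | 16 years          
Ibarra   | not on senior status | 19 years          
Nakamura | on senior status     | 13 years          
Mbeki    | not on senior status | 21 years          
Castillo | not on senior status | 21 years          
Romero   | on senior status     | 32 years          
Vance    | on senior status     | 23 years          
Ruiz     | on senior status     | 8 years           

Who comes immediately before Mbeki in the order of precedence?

By years on the bench (lower first): Ruiz (8 years); then Horvat and Nakamura (both 13 years); then Haddad (16 years); then Ibarra (19 years); then Castillo and Mbeki (both 21 years); then Vance (23 years); then Romero (32 years).
Horvat and Nakamura are each on senior status, so the next rule applies.
Among Horvat and Nakamura, alphabetically by surname: Horvat before Nakamura.
Castillo and Mbeki are each not on senior status, so the next rule applies.
Among Castillo and Mbeki, alphabetically by surname: Castillo before Mbeki.
Order: Ruiz, Horvat, Nakamura, Haddad, Ibarra, Castillo, Mbeki, Vance, Romero.

Castillo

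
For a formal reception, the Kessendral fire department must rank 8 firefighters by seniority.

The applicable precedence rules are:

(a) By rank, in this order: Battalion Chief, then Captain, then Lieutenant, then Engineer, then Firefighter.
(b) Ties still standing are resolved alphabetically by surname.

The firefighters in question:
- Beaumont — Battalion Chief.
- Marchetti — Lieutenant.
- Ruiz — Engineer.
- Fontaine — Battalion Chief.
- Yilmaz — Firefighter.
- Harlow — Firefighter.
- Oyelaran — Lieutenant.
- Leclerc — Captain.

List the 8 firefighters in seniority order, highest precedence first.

By rank: Beaumont and Fontaine (Battalion Chief); then Leclerc (Captain); then Marchetti and Oyelaran (Lieutenant); then Ruiz (Engineer); then Harlow and Yilmaz (Firefighter).
Among Beaumont and Fontaine, alphabetically by surname: Beaumont before Fontaine.
Among Marchetti and Oyelaran, alphabetically by surname: Marchetti before Oyelaran.
Among Harlow and Yilmaz, alphabetically by surname: Harlow before Yilmaz.
Full order: Beaumont, Fontaine, Leclerc, Marchetti, Oyelaran, Ruiz, Harlow, Yilmaz.

Beaumont, Fontaine, Leclerc, Marchetti, Oyelaran, Ruiz, Harlow, Yilmaz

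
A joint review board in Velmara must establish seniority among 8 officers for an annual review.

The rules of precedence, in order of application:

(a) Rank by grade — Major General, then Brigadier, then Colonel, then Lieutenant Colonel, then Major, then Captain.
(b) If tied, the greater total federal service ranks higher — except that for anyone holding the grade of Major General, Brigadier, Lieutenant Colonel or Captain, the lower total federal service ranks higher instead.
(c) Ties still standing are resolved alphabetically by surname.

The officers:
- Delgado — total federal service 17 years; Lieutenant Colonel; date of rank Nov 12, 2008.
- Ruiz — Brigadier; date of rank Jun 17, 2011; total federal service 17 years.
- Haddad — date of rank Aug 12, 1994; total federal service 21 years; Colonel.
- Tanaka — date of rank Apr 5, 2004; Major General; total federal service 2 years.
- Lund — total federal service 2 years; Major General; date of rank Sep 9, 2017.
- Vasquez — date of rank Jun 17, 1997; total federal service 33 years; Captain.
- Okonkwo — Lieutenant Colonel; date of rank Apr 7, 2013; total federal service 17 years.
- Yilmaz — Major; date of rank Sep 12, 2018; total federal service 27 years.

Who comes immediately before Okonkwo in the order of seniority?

By grade: Lund and Tanaka (Major General); then Ruiz (Brigadier); then Haddad (Colonel); then Delgado and Okonkwo (Lieutenant Colonel); then Yilmaz (Major); then Vasquez (Captain).
Lund and Tanaka both have total federal service 2 years, so the next rule applies.
Among Lund and Tanaka, alphabetically by surname: Lund before Tanaka.
Delgado and Okonkwo both have total federal service 17 years, so the next rule applies.
Among Delgado and Okonkwo, alphabetically by surname: Delgado before Okonkwo.
Order: Lund, Tanaka, Ruiz, Haddad, Delgado, Okonkwo, Yilmaz, Vasquez.

Delgado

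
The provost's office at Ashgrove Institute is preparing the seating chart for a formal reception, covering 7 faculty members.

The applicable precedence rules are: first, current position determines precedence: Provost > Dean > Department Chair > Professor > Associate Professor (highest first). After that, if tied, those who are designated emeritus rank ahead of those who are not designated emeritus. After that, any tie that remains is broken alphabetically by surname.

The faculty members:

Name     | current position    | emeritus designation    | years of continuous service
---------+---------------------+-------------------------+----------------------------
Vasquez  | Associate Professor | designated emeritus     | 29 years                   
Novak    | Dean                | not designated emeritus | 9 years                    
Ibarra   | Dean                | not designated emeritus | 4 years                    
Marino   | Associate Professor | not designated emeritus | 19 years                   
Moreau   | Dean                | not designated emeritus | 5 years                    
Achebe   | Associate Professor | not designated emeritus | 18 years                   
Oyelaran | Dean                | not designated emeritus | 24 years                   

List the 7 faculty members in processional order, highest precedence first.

By current position: Ibarra, Moreau, Novak and Oyelaran (Dean); then Vasquez, Achebe and Marino (Associate Professor).
Ibarra, Moreau, Novak and Oyelaran are each not designated emeritus, so the next rule applies.
Among Ibarra, Moreau, Novak and Oyelaran, alphabetically by surname: Ibarra before Moreau before Novak before Oyelaran.
Among Vasquez, Achebe and Marino, designated emeritus before not designated emeritus: Vasquez (designated emeritus) before Achebe and Marino (not designated emeritus).
Among Achebe and Marino, alphabetically by surname: Achebe before Marino.
Full order: Ibarra, Moreau, Novak, Oyelaran, Vasquez, Achebe, Marino.

Ibarra, Moreau, Novak, Oyelaran, Vasquez, Achebe, Marino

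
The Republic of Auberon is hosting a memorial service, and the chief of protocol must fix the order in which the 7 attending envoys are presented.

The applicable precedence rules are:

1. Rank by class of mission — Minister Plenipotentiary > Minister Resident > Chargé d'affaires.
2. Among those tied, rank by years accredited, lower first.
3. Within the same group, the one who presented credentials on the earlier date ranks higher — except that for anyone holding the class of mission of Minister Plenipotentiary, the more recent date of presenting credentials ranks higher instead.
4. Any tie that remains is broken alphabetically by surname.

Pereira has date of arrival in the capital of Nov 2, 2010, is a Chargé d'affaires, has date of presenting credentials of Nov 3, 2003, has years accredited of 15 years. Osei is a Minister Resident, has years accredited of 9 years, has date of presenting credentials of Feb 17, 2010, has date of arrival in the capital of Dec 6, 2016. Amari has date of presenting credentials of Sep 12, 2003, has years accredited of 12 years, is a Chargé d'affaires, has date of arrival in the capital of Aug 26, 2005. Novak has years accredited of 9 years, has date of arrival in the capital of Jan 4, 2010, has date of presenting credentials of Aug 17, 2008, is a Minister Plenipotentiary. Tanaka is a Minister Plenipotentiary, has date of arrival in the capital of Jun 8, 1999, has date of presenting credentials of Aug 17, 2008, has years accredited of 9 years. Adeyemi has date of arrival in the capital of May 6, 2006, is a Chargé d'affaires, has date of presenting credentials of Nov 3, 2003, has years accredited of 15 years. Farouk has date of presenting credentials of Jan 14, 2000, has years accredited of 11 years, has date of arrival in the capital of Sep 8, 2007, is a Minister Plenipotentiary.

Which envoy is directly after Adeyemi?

By class of mission: Novak, Tanaka and Farouk (Minister Plenipotentiary); then Osei (Minister Resident); then Amari, Adeyemi and Pereira (Chargé d'affaires).
Among Novak, Tanaka and Farouk, by years accredited (lower first): Novak and Tanaka (9 years) before Farouk (11 years).
Novak and Tanaka both have date of presenting credentials Aug 17, 2008, so the next rule applies.
Among Novak and Tanaka, alphabetically by surname: Novak before Tanaka.
Among Amari, Adeyemi and Pereira, by years accredited (lower first): Amari (12 years) before Adeyemi and Pereira (15 years).
Adeyemi and Pereira both have date of presenting credentials Nov 3, 2003, so the next rule applies.
Among Adeyemi and Pereira, alphabetically by surname: Adeyemi before Pereira.
Order: Novak, Tanaka, Farouk, Osei, Amari, Adeyemi, Pereira.

Pereira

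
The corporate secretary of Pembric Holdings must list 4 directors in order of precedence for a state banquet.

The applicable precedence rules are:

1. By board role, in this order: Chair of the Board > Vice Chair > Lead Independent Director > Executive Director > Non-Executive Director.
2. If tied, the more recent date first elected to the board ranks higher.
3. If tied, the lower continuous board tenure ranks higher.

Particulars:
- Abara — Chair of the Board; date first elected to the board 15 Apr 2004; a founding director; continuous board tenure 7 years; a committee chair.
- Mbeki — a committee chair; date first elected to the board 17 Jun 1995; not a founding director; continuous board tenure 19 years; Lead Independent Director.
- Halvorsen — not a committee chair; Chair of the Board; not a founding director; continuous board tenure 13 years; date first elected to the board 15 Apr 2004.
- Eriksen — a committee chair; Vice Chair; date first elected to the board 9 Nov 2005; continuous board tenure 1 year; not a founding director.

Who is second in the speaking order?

Halvorsen

By board role: Abara and Halvorsen (Chair of the Board); then Eriksen (Vice Chair); then Mbeki (Lead Independent Director).
Abara and Halvorsen both have date first elected to the board 15 Apr 2004, so the next rule applies.
Among Abara and Halvorsen, by continuous board tenure (lower first): Abara (7 years) before Halvorsen (13 years).
Order: Abara, Halvorsen, Eriksen, Mbeki.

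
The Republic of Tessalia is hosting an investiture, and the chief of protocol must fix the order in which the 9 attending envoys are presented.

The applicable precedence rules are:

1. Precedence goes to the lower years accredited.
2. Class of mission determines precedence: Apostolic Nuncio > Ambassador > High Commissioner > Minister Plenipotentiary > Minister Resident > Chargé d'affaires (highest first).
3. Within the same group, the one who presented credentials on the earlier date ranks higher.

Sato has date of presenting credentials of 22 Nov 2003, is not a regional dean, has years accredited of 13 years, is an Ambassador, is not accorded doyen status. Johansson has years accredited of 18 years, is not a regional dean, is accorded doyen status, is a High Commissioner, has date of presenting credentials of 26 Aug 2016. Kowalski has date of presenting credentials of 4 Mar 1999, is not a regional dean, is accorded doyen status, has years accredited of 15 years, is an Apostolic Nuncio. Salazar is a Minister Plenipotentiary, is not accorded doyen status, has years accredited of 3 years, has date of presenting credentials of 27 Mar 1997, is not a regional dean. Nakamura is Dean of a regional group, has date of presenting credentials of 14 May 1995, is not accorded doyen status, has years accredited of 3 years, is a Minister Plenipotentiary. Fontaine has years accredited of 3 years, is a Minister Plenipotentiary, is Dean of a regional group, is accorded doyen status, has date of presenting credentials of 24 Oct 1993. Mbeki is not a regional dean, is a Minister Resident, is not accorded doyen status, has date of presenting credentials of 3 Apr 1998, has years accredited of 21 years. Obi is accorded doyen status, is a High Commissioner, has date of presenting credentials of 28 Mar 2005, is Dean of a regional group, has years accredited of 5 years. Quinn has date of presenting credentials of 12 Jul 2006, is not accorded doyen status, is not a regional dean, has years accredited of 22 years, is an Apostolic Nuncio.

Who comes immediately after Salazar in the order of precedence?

Obi

By years accredited (lower first): Fontaine, Nakamura and Salazar (each 3 years); then Obi (5 years); then Sato (13 years); then Kowalski (15 years); then Johansson (18 years); then Mbeki (21 years); then Quinn (22 years).
Fontaine, Nakamura and Salazar are each Minister Plenipotentiary, so the next rule applies.
Among Fontaine, Nakamura and Salazar, by date of presenting credentials (earlier first): Fontaine (24 Oct 1993) before Nakamura (14 May 1995) before Salazar (27 Mar 1997).
Order: Fontaine, Nakamura, Salazar, Obi, Sato, Kowalski, Johansson, Mbeki, Quinn.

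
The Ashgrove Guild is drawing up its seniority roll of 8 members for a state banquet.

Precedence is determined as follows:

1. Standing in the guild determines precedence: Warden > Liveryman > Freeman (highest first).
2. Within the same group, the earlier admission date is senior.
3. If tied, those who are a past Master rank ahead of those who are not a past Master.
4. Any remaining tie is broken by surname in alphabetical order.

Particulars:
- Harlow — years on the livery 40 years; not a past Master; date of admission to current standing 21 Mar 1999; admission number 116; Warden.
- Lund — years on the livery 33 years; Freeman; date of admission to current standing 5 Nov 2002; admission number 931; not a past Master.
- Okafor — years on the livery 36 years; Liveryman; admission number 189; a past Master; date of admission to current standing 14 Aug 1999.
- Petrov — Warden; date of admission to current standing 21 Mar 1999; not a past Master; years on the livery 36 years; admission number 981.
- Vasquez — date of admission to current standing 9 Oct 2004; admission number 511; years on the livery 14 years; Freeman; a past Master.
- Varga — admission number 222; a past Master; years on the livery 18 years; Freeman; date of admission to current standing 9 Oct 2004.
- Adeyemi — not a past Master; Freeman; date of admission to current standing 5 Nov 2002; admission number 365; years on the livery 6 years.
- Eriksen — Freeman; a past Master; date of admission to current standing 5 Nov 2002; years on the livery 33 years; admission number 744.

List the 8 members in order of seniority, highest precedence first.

Harlow, Petrov, Okafor, Eriksen, Adeyemi, Lund, Varga, Vasquez

By standing in the guild: Harlow and Petrov (Warden); then Okafor (Liveryman); then Eriksen, Adeyemi, Lund, Varga and Vasquez (Freeman).
Harlow and Petrov both have date of admission to current standing 21 Mar 1999, so the next rule applies.
Harlow and Petrov are each not a past Master, so the next rule applies.
Among Harlow and Petrov, alphabetically by surname: Harlow before Petrov.
Among Eriksen, Adeyemi, Lund, Varga and Vasquez, by date of admission to current standing (earlier first): Eriksen, Adeyemi and Lund (5 Nov 2002) before Varga and Vasquez (9 Oct 2004).
Among Eriksen, Adeyemi and Lund, a past Master before not a past Master: Eriksen (a past Master) before Adeyemi and Lund (not a past Master).
Among Adeyemi and Lund, alphabetically by surname: Adeyemi before Lund.
Varga and Vasquez are each a past Master, so the next rule applies.
Among Varga and Vasquez, alphabetically by surname: Varga before Vasquez.
Full order: Harlow, Petrov, Okafor, Eriksen, Adeyemi, Lund, Varga, Vasquez.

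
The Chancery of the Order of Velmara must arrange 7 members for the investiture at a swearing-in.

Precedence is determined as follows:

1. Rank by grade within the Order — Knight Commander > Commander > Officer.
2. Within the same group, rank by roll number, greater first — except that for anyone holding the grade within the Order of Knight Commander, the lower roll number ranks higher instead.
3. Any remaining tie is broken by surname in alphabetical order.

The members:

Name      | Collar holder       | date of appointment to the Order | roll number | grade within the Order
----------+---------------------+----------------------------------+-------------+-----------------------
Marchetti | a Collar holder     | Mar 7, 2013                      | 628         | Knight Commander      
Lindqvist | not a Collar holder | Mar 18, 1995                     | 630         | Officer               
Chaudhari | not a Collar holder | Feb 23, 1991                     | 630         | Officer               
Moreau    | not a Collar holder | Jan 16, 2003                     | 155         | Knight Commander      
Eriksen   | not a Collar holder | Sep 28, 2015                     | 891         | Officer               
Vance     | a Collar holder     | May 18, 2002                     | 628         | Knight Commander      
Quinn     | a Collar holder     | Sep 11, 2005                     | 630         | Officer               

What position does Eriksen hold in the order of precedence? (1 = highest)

4

By grade within the Order: Moreau, Marchetti and Vance (Knight Commander); then Eriksen, Chaudhari, Lindqvist and Quinn (Officer).
Among Moreau, Marchetti and Vance, by roll number (lower first) (reversed rule for this group): Moreau (155) before Marchetti and Vance (628).
Among Marchetti and Vance, alphabetically by surname: Marchetti before Vance.
Among Eriksen, Chaudhari, Lindqvist and Quinn, by roll number (higher first): Eriksen (891) before Chaudhari, Lindqvist and Quinn (630).
Among Chaudhari, Lindqvist and Quinn, alphabetically by surname: Chaudhari before Lindqvist before Quinn.
Order: Moreau, Marchetti, Vance, Eriksen, Chaudhari, Lindqvist, Quinn. So position 4.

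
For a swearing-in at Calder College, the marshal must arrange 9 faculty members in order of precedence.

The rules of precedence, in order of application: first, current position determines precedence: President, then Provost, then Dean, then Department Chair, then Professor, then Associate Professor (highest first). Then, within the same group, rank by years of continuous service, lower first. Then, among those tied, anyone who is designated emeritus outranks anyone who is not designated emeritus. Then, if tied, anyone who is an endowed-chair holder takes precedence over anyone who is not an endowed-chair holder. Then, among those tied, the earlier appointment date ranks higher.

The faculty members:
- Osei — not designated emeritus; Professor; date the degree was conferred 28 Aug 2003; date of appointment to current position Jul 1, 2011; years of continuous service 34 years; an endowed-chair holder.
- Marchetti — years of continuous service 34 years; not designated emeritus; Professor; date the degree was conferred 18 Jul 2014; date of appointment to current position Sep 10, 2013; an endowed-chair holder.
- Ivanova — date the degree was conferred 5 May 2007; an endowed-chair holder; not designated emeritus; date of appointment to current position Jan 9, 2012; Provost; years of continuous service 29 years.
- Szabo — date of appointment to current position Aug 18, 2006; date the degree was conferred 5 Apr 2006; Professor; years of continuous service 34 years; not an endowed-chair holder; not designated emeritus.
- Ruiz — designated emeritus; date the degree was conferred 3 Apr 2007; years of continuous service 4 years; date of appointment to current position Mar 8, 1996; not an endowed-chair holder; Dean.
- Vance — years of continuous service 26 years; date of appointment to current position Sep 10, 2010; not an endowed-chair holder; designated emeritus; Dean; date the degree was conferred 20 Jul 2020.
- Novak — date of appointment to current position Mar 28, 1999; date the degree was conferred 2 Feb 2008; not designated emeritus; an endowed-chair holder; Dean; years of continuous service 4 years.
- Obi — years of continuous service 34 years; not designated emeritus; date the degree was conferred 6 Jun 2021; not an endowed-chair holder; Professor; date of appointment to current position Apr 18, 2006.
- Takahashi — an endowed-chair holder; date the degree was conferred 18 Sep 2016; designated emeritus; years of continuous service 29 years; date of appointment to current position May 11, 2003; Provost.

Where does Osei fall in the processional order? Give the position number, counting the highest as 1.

By current position: Takahashi and Ivanova (Provost); then Ruiz, Novak and Vance (Dean); then Osei, Marchetti, Obi and Szabo (Professor).
Takahashi and Ivanova both have years of continuous service 29 years, so the next rule applies.
Among Takahashi and Ivanova, designated emeritus before not designated emeritus: Takahashi (designated emeritus) before Ivanova (not designated emeritus).
Among Ruiz, Novak and Vance, by years of continuous service (lower first): Ruiz and Novak (4 years) before Vance (26 years).
Among Ruiz and Novak, designated emeritus before not designated emeritus: Ruiz (designated emeritus) before Novak (not designated emeritus).
Osei, Marchetti, Obi and Szabo all have years of continuous service 34 years, so the next rule applies.
Osei, Marchetti, Obi and Szabo are each not designated emeritus, so the next rule applies.
Among Osei, Marchetti, Obi and Szabo, an endowed-chair holder before not an endowed-chair holder: Osei and Marchetti (an endowed-chair holder) before Obi and Szabo (not an endowed-chair holder).
Among Osei and Marchetti, by date of appointment to current position (earlier first): Osei (Jul 1, 2011) before Marchetti (Sep 10, 2013).
Among Obi and Szabo, by date of appointment to current position (earlier first): Obi (Apr 18, 2006) before Szabo (Aug 18, 2006).
Order: Takahashi, Ivanova, Ruiz, Novak, Vance, Osei, Marchetti, Obi, Szabo. So position 6.

6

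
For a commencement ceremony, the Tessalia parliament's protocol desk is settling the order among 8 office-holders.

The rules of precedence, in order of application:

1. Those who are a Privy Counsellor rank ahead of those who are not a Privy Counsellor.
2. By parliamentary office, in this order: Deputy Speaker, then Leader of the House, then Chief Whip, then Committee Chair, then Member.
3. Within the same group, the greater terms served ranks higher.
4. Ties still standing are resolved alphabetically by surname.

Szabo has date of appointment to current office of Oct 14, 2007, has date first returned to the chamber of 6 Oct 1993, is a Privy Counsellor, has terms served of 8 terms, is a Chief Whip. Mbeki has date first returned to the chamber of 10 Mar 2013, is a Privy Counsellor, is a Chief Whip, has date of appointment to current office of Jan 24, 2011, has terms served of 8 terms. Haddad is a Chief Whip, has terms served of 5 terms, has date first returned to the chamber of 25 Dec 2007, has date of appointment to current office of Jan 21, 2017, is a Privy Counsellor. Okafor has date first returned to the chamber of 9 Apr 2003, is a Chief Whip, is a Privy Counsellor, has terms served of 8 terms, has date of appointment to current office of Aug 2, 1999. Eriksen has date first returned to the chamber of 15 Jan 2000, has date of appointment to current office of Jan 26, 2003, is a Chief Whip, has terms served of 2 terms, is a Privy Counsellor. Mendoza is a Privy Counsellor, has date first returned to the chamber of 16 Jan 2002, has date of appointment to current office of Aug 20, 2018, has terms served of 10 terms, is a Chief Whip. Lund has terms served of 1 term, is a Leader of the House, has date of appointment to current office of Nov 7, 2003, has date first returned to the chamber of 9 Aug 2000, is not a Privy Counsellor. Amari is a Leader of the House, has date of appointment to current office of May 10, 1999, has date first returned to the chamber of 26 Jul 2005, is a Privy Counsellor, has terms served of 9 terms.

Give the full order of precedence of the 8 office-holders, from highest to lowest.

Amari, Mendoza, Mbeki, Okafor, Szabo, Haddad, Eriksen, Lund

By the first rule: Amari, Mendoza, Mbeki, Okafor, Szabo, Haddad and Eriksen (each a Privy Counsellor); then Lund (not a Privy Counsellor).
Among Amari, Mendoza, Mbeki, Okafor, Szabo, Haddad and Eriksen, by parliamentary office: Amari (Leader of the House) before Mendoza, Mbeki, Okafor, Szabo, Haddad and Eriksen (Chief Whip).
Among Mendoza, Mbeki, Okafor, Szabo, Haddad and Eriksen, by terms served (higher first): Mendoza (10 terms) before Mbeki, Okafor and Szabo (8 terms) before Haddad (5 terms) before Eriksen (2 terms).
Among Mbeki, Okafor and Szabo, alphabetically by surname: Mbeki before Okafor before Szabo.
Full order: Amari, Mendoza, Mbeki, Okafor, Szabo, Haddad, Eriksen, Lund.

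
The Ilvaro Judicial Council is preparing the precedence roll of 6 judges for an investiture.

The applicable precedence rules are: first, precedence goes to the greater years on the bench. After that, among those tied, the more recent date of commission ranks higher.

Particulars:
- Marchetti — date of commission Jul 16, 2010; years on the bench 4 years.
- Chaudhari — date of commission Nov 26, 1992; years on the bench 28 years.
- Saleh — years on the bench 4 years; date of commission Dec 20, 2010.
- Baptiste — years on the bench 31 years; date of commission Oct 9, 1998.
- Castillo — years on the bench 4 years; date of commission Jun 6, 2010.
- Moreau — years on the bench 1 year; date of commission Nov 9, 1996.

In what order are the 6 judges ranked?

Baptiste, Chaudhari, Saleh, Marchetti, Castillo, Moreau

By years on the bench (higher first): Baptiste (31 years); then Chaudhari (28 years); then Saleh, Marchetti and Castillo (each 4 years); then Moreau (1 year).
Among Saleh, Marchetti and Castillo, by date of commission (later first): Saleh (Dec 20, 2010) before Marchetti (Jul 16, 2010) before Castillo (Jun 6, 2010).
Full order: Baptiste, Chaudhari, Saleh, Marchetti, Castillo, Moreau.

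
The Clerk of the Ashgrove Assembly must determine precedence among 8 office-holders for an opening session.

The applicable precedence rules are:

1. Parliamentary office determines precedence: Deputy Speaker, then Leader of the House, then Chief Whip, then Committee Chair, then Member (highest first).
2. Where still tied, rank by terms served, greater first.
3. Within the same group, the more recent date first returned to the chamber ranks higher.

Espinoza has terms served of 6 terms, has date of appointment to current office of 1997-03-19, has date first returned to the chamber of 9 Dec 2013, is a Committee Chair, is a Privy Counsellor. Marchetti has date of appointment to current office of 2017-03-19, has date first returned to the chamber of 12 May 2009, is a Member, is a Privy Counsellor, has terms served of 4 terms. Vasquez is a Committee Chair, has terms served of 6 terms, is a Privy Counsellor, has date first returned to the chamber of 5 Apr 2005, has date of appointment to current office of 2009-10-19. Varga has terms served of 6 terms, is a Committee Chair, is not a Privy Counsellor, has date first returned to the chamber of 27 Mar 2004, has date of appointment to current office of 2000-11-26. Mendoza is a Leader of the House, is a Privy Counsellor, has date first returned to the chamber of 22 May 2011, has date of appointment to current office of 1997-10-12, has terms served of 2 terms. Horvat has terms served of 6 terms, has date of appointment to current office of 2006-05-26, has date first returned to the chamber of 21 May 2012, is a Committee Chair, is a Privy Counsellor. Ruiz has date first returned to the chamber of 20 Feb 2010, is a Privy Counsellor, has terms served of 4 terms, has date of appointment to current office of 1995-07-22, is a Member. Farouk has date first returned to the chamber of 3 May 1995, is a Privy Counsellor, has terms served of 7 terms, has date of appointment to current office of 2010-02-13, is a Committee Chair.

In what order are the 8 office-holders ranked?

By parliamentary office: Mendoza (Leader of the House); then Farouk, Espinoza, Horvat, Vasquez and Varga (Committee Chair); then Ruiz and Marchetti (Member).
Among Farouk, Espinoza, Horvat, Vasquez and Varga, by terms served (higher first): Farouk (7 terms) before Espinoza, Horvat, Vasquez and Varga (6 terms).
Among Espinoza, Horvat, Vasquez and Varga, by date first returned to the chamber (later first): Espinoza (9 Dec 2013) before Horvat (21 May 2012) before Vasquez (5 Apr 2005) before Varga (27 Mar 2004).
Ruiz and Marchetti both have terms served 4 terms, so the next rule applies.
Among Ruiz and Marchetti, by date first returned to the chamber (later first): Ruiz (20 Feb 2010) before Marchetti (12 May 2009).
Full order: Mendoza, Farouk, Espinoza, Horvat, Vasquez, Varga, Ruiz, Marchetti.

Mendoza, Farouk, Espinoza, Horvat, Vasquez, Varga, Ruiz, Marchetti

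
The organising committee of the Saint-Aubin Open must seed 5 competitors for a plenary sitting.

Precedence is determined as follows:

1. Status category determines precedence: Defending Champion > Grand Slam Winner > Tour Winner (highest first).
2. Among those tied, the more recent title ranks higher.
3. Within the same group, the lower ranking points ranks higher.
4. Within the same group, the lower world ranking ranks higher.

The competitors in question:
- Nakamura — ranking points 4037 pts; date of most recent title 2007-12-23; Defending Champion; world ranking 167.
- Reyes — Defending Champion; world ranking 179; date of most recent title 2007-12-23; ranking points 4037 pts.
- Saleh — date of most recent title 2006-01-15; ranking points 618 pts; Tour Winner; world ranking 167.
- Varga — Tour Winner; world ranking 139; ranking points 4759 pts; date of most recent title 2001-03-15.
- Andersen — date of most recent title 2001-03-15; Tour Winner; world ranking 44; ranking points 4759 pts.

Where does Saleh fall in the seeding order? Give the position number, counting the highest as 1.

By status category: Nakamura and Reyes (Defending Champion); then Saleh, Andersen and Varga (Tour Winner).
Nakamura and Reyes both have date of most recent title 2007-12-23, so the next rule applies.
Nakamura and Reyes both have ranking points 4037 pts, so the next rule applies.
Among Nakamura and Reyes, by world ranking (lower first): Nakamura (167) before Reyes (179).
Among Saleh, Andersen and Varga, by date of most recent title (later first): Saleh (2006-01-15) before Andersen and Varga (2001-03-15).
Andersen and Varga both have ranking points 4759 pts, so the next rule applies.
Among Andersen and Varga, by world ranking (lower first): Andersen (44) before Varga (139).
Order: Nakamura, Reyes, Saleh, Andersen, Varga. So position 3.

3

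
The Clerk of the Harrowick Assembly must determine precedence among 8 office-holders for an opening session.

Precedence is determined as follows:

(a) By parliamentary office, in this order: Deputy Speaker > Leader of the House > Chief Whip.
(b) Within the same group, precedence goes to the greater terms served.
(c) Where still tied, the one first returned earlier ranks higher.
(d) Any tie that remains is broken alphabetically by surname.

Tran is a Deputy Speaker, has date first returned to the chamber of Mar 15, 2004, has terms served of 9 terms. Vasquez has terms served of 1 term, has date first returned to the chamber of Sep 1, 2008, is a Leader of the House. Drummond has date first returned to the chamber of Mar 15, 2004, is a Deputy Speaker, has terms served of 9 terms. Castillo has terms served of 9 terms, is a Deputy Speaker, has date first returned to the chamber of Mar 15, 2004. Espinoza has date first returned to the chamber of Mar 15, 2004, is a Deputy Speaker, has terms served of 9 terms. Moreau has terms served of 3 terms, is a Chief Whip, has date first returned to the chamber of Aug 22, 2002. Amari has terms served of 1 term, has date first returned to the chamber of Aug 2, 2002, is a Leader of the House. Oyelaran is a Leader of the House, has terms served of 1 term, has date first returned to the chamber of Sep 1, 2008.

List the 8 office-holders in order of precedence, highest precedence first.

By parliamentary office: Castillo, Drummond, Espinoza and Tran (Deputy Speaker); then Amari, Oyelaran and Vasquez (Leader of the House); then Moreau (Chief Whip).
Castillo, Drummond, Espinoza and Tran all have terms served 9 terms, so the next rule applies.
Castillo, Drummond, Espinoza and Tran all have date first returned to the chamber Mar 15, 2004, so the next rule applies.
Among Castillo, Drummond, Espinoza and Tran, alphabetically by surname: Castillo before Drummond before Espinoza before Tran.
Amari, Oyelaran and Vasquez all have terms served 1 term, so the next rule applies.
Among Amari, Oyelaran and Vasquez, by date first returned to the chamber (earlier first): Amari (Aug 2, 2002) before Oyelaran and Vasquez (Sep 1, 2008).
Among Oyelaran and Vasquez, alphabetically by surname: Oyelaran before Vasquez.
Full order: Castillo, Drummond, Espinoza, Tran, Amari, Oyelaran, Vasquez, Moreau.

Castillo, Drummond, Espinoza, Tran, Amari, Oyelaran, Vasquez, Moreau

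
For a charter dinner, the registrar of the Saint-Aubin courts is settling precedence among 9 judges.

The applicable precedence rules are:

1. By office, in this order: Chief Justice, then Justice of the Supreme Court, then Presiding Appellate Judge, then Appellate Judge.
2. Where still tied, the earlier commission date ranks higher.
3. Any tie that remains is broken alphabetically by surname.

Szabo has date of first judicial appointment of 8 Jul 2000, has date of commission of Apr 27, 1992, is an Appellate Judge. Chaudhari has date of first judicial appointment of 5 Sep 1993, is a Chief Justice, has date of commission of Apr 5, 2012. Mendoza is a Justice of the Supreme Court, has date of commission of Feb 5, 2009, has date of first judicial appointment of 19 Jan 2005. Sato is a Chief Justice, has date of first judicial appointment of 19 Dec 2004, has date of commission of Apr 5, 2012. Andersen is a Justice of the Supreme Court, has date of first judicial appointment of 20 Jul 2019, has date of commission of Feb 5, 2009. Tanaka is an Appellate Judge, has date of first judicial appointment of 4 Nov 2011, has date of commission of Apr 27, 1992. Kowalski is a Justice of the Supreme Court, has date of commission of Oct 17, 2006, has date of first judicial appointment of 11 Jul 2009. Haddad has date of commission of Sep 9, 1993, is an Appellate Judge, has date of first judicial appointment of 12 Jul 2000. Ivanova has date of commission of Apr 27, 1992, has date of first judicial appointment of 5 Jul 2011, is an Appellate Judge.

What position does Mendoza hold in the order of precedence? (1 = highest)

5

By office: Chaudhari and Sato (Chief Justice); then Kowalski, Andersen and Mendoza (Justice of the Supreme Court); then Ivanova, Szabo, Tanaka and Haddad (Appellate Judge).
Chaudhari and Sato both have date of commission Apr 5, 2012, so the next rule applies.
Among Chaudhari and Sato, alphabetically by surname: Chaudhari before Sato.
Among Kowalski, Andersen and Mendoza, by date of commission (earlier first): Kowalski (Oct 17, 2006) before Andersen and Mendoza (Feb 5, 2009).
Among Andersen and Mendoza, alphabetically by surname: Andersen before Mendoza.
Among Ivanova, Szabo, Tanaka and Haddad, by date of commission (earlier first): Ivanova, Szabo and Tanaka (Apr 27, 1992) before Haddad (Sep 9, 1993).
Among Ivanova, Szabo and Tanaka, alphabetically by surname: Ivanova before Szabo before Tanaka.
Order: Chaudhari, Sato, Kowalski, Andersen, Mendoza, Ivanova, Szabo, Tanaka, Haddad. So position 5.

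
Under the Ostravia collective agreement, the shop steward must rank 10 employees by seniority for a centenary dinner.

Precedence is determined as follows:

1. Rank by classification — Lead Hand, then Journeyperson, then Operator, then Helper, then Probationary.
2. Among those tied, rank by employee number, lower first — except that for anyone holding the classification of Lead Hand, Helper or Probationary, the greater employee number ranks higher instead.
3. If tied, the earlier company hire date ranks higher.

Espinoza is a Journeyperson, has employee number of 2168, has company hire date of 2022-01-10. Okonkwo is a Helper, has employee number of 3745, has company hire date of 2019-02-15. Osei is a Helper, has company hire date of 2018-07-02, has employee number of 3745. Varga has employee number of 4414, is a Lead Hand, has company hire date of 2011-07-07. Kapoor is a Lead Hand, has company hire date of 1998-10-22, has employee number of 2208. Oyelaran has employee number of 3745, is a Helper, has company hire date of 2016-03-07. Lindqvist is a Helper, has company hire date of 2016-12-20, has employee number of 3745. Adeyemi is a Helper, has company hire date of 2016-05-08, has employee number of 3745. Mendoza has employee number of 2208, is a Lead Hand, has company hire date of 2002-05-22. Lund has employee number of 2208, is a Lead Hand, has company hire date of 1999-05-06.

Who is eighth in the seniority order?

Lindqvist

By classification: Varga, Kapoor, Lund and Mendoza (Lead Hand); then Espinoza (Journeyperson); then Oyelaran, Adeyemi, Lindqvist, Osei and Okonkwo (Helper).
Among Varga, Kapoor, Lund and Mendoza, by employee number (higher first) (reversed rule for this group): Varga (4414) before Kapoor, Lund and Mendoza (2208).
Among Kapoor, Lund and Mendoza, by company hire date (earlier first): Kapoor (1998-10-22) before Lund (1999-05-06) before Mendoza (2002-05-22).
Oyelaran, Adeyemi, Lindqvist, Osei and Okonkwo all have employee number 3745, so the next rule applies.
Among Oyelaran, Adeyemi, Lindqvist, Osei and Okonkwo, by company hire date (earlier first): Oyelaran (2016-03-07) before Adeyemi (2016-05-08) before Lindqvist (2016-12-20) before Osei (2018-07-02) before Okonkwo (2019-02-15).
Order: Varga, Kapoor, Lund, Mendoza, Espinoza, Oyelaran, Adeyemi, Lindqvist, Osei, Okonkwo.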